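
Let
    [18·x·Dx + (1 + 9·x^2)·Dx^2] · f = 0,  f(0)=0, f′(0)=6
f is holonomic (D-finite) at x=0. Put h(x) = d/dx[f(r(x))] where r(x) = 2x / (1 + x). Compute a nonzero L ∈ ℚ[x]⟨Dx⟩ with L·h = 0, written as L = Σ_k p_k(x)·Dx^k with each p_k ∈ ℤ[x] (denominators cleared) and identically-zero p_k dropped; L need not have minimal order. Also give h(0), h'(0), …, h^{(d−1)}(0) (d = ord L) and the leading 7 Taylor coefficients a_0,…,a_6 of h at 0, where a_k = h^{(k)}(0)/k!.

f: a_k = 0, 6, 0, -18, 0, 486/5, 0, …
L₀ from L_f via x↦r, Dx↦r'^{-1}Dx.
h₀' ⇒ L via d/dx closure of L₀.
L = (2 + 74·x) + (1 + 2·x + 37·x^2)·Dx  (order 1).
h: a_k = 12, -24, -396, 1680, 11292, -84744, -248316, …
ICs: h(0) = 12.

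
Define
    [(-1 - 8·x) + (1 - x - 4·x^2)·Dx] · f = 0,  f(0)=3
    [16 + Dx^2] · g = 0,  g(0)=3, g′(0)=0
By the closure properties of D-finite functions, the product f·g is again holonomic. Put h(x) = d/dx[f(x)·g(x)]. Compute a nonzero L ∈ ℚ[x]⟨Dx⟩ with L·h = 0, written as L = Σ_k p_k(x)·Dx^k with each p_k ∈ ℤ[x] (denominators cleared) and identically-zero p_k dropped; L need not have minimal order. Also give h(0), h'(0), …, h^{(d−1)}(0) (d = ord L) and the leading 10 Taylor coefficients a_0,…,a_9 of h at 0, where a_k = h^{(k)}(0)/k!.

f: a_k = 3, 3, 15, 27, 87, 195, 543, 1323, 3495, 8787, …
g: a_k = 3, 0, -24, 0, 32, 0, -256/15, 0, 512/105, 0, …
f·g: L₀ = L_f ⊗_s L_g, ord ≤ 1·2.
Derive L from L₀ (diff closure).
L = (-12 - 64·x - 224·x^2 + 256·x^3 + 512·x^4) + (-1 - 4·x + 48·x^2 + 128·x^3)·Dx + (1 - 3·x - 10·x^2 + 16·x^3 + 32·x^4)·Dx^2  (order 2).
h: a_k = 9, -54, 27, -12, 165, -906/5, 3563/5, -1224/35, 126891/35, 172234/45, …
ICs: h(0) = 9, h′(0) = -54.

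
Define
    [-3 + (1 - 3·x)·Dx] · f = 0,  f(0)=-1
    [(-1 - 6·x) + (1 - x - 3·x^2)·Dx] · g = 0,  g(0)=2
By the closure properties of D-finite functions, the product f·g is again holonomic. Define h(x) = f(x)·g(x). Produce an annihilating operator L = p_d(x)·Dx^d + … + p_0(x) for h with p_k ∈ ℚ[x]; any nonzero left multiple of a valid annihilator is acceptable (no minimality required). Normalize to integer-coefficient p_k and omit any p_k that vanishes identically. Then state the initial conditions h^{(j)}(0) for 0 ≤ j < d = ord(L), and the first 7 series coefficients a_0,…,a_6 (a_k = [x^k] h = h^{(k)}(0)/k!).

L = (-4 + 27·x^2) + (1 - 4·x + 9·x^3)·Dx  (order 1).
h: a_k = -2, -8, -32, -110, -368, -1184, -3746, …
ICs: h(0) = -2.

f: a_k = -1, -3, -9, -27, -81, -243, -729, …
g: a_k = 2, 2, 8, 14, 38, 80, 194, …
h₀=f·g: eliminate ⇒ L₀, order ≤ 1·1.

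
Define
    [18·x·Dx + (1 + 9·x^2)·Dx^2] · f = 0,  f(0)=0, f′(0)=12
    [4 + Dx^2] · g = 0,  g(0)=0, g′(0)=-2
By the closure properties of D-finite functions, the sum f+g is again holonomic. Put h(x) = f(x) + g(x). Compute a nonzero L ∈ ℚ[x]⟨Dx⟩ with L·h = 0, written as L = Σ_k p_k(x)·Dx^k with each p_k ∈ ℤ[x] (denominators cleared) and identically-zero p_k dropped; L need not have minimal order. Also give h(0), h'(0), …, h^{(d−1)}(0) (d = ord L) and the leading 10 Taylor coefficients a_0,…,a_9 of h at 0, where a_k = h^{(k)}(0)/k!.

f: a_k = 0, 12, 0, -36, 0, 972/5, 0, -8748/7, 0, 8748, …
g: a_k = 0, -2, 0, 4/3, 0, -4/15, 0, 8/315, 0, -4/2835, …
f+g: L₀ = lclm(L_f,L_g), ord ≤ 2+2.
L = (-3744·x + 37584·x^3 + 11664·x^5)·Dx + (-28 + 864·x^2 + 10692·x^4 + 5832·x^6)·Dx^2 + (-936·x + 9396·x^3 + 2916·x^5)·Dx^3 + (-7 + 216·x^2 + 2673·x^4 + 1458·x^6)·Dx^4  (order 4).
h: a_k = 0, 10, 0, -104/3, 0, 2912/15, 0, -56236/45, 0, 24800576/2835, …
ICs: h(0) = 0, h′(0) = 10, h′′(0) = 0, h′′′(0) = -208.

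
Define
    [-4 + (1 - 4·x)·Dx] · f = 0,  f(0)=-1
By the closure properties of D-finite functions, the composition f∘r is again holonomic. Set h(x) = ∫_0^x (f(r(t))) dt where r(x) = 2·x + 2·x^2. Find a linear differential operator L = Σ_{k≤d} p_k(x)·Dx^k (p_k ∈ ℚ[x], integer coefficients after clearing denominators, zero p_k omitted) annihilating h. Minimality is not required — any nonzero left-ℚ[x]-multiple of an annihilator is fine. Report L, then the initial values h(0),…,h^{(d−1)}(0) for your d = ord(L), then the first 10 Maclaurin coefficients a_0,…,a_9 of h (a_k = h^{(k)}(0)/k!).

L = (8 + 16·x)·Dx + (-1 + 8·x + 8·x^2)·Dx^2  (order 2).
h: a_k = 0, -1, -4, -24, -160, -5696/5, -8448, -451072/7, -501760, -3969024, …
ICs: h(0) = 0, h′(0) = -1.

f: a_k = -1, -4, -16, -64, -256, -1024, -4096, -16384, -65536, -262144, …
h₀=f(r): pull back L_f along r ⇒ L₀.
h=∫₀ˣh₀: take L = L₀·Dx.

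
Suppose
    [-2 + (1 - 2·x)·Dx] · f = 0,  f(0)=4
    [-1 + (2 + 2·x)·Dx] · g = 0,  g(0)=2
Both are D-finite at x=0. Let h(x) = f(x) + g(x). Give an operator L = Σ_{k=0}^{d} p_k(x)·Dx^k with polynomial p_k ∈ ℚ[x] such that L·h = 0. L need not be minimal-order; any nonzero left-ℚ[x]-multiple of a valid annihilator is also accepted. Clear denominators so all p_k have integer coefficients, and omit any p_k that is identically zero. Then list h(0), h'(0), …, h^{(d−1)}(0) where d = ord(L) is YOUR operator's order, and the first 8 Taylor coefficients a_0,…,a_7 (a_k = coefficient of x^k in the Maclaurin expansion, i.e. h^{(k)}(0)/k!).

L = (-6 - 4·x) + (11 + 20·x + 12·x^2)·Dx + (-2 - 2·x + 8·x^2 + 8·x^3)·Dx^2  (order 2).
h: a_k = 6, 9, 63/4, 257/8, 4091/64, 16391/128, 131051/512, 524321/1024, …
ICs: h(0) = 6, h′(0) = 9.

f: a_k = 4, 8, 16, 32, 64, 128, 256, 512, …
g: a_k = 2, 1, -1/4, 1/8, -5/64, 7/128, -21/512, 33/1024, …
h₀=f+g: left-lcm gives L₀, ord ≤ 2.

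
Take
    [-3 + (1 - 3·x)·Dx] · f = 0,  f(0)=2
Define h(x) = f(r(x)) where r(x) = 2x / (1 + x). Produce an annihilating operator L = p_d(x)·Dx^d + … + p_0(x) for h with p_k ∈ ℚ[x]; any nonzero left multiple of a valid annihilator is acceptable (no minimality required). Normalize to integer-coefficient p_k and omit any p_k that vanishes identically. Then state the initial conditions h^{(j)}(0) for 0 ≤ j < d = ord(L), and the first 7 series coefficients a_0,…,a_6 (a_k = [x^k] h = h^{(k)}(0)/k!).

f: a_k = 2, 6, 18, 54, 162, 486, 1458, …
L₀ from L_f via x↦r, Dx↦r'^{-1}Dx.
L = 6 + (-1 + 4·x + 5·x^2)·Dx  (order 1).
h: a_k = 2, 12, 60, 300, 1500, 7500, 37500, …
ICs: h(0) = 2.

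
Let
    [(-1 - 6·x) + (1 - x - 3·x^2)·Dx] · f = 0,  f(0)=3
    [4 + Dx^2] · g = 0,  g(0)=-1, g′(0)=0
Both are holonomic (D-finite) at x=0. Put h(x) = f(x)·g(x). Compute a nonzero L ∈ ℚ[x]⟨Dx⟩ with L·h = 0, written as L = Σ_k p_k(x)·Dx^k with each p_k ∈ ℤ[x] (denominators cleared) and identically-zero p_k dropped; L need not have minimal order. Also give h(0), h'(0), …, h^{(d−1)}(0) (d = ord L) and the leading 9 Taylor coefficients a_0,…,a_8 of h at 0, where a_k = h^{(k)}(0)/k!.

L = (2 + 4·x + 12·x^2) + (2 + 12·x)·Dx + (-1 + x + 3·x^2)·Dx^2  (order 2).
h: a_k = -3, -3, -6, -15, -35, -80, -2771/15, -6371/15, -20558/21, …
ICs: h(0) = -3, h′(0) = -3.

f: a_k = 3, 3, 12, 21, 57, 120, 291, 651, 1524, …
g: a_k = -1, 0, 2, 0, -2/3, 0, 4/45, 0, -2/315, …
f·g: L₀ = L_f ⊗_s L_g, ord ≤ 1·2.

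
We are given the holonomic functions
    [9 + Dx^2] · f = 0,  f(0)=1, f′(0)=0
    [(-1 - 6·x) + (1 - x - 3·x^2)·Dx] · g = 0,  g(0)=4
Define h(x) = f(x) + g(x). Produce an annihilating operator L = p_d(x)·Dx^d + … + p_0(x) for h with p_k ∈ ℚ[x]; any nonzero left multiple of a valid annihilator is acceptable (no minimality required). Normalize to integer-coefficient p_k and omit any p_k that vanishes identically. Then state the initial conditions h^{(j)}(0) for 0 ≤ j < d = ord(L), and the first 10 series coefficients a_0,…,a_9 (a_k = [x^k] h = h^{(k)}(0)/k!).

f: a_k = 1, 0, -9/2, 0, 27/8, 0, -81/80, 0, 729/4480, 0, …
g: a_k = 4, 4, 16, 28, 76, 160, 388, 868, 2032, 4636, …
Sum ⇒ L₀ = lclm(L_f,L_g) in ℚ(x)⟨Dx⟩.
L = (-459 - 2916·x - 1539·x^2 - 3888·x^3 - 3645·x^4 - 4374·x^5) + (153 - 153·x - 378·x^2 + 405·x^3 - 2187·x^5 - 2187·x^6)·Dx + (-51 - 324·x - 171·x^2 - 432·x^3 - 405·x^4 - 486·x^5)·Dx^2 + (17 - 17·x - 42·x^2 + 45·x^3 - 243·x^5 - 243·x^6)·Dx^3  (order 3).
h: a_k = 5, 4, 23/2, 28, 635/8, 160, 30959/80, 868, 9104089/4480, 4636, …
ICs: h(0) = 5, h′(0) = 4, h′′(0) = 23.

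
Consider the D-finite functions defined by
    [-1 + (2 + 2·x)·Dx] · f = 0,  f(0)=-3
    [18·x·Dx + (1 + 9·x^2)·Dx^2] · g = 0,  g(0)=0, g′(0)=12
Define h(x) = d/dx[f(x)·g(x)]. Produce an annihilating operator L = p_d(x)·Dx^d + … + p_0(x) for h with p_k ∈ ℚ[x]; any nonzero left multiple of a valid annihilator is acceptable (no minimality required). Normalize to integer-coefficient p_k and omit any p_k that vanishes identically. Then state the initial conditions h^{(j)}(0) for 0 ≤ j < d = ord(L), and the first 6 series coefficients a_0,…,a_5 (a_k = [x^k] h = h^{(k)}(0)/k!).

f: a_k = -3, -3/2, 3/8, -3/16, 15/128, -21/256, …
g: a_k = 0, 12, 0, -36, 0, 972/5, …
L₀ := L_f ⊗_s L_g (sym. prod.), ord ≤ 2.
Differentiate: ansatz ord ≤ ord L₀ ⇒ L.
L = (23 + 120·x - 570·x^2 - 648·x^3 - 81·x^4) + (52 + 220·x - 936·x^2 - 3048·x^3 - 2268·x^4 - 324·x^5)·Dx + (4 - 40·x - 68·x^2 - 432·x^3 - 948·x^4 - 648·x^5 - 108·x^6)·Dx^2  (order 2).
h: a_k = -36, -36, 675/2, 207, -95247/32, -274401/160, …
ICs: h(0) = -36, h′(0) = -36.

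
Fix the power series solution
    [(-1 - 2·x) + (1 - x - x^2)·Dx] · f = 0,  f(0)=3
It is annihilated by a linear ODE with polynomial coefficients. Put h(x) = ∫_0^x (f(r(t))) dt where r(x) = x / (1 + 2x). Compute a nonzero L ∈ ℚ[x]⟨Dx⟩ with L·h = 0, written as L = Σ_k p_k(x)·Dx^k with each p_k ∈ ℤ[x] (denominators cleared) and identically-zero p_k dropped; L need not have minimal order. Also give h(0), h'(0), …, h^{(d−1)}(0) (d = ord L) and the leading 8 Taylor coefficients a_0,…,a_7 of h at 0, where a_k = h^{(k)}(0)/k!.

f: a_k = 3, 3, 6, 9, 15, 24, 39, 63, …
L₀ from L_f via x↦r, Dx↦r'^{-1}Dx.
h=∫₀ˣh₀: take L = L₀·Dx.
L = (-1 - 4·x)·Dx + (1 + 5·x + 7·x^2 + 2·x^3)·Dx^2  (order 2).
h: a_k = 0, 3, 3/2, 0, -3/4, 9/5, -4, 9, …
ICs: h(0) = 0, h′(0) = 3.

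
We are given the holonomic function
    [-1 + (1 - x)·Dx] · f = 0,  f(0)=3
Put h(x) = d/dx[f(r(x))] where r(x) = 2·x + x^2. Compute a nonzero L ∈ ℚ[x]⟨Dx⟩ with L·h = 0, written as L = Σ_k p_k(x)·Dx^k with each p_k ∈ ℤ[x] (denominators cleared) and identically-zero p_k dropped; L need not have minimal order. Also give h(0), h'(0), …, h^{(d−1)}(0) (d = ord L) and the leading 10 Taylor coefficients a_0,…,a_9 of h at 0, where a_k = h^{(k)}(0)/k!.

L = (5 + 6·x + 3·x^2) + (-1 + x + 3·x^2 + x^3)·Dx  (order 1).
h: a_k = 6, 30, 108, 348, 1050, 3042, 8568, 23640, 64206, 172230, …
ICs: h(0) = 6.

f: a_k = 3, 3, 3, 3, 3, 3, 3, 3, 3, 3, …
f∘r: x↦r, Dx↦Dx/r' in L_f ⇒ L₀.
h=h₀': d/dx-closure on L₀ ⇒ L.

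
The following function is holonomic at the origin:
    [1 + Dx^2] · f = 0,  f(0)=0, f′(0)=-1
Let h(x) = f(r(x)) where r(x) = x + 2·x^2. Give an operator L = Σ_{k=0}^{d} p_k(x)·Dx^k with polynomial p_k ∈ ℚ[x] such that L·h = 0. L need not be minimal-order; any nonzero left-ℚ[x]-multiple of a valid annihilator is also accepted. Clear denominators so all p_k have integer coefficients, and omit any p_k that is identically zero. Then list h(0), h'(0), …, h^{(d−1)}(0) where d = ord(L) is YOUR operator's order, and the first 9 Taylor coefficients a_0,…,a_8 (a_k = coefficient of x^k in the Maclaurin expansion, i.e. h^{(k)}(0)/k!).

f: a_k = 0, -1, 0, 1/6, 0, -1/120, 0, 1/5040, 0, …
L₀ from L_f via x↦r, Dx↦r'^{-1}Dx.
L = (1 + 12·x + 48·x^2 + 64·x^3) - 4·Dx + (1 + 4·x)·Dx^2  (order 2).
h: a_k = 0, -1, -2, 1/6, 1, 239/120, 5/4, -1679/5040, -239/360, …
ICs: h(0) = 0, h′(0) = -1.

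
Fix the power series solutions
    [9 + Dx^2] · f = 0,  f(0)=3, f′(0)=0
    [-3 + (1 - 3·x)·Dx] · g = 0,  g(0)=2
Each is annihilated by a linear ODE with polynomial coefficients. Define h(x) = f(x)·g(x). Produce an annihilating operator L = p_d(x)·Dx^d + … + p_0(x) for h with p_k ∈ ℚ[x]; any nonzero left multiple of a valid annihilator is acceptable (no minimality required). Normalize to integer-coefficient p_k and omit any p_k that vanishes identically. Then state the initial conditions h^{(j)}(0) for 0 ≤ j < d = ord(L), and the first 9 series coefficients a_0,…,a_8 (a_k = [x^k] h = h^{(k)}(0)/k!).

L = (-9 + 27·x) + 6·Dx + (-1 + 3·x)·Dx^2  (order 2).
h: a_k = 6, 18, 27, 81, 1053/4, 3159/4, 94527/40, 283581/40, 9528759/448, …
ICs: h(0) = 6, h′(0) = 18.

f: a_k = 3, 0, -27/2, 0, 81/8, 0, -243/80, 0, 2187/4480, …
g: a_k = 2, 6, 18, 54, 162, 486, 1458, 4374, 13122, …
Product ⇒ symmetric product L₀, ord ≤ 2.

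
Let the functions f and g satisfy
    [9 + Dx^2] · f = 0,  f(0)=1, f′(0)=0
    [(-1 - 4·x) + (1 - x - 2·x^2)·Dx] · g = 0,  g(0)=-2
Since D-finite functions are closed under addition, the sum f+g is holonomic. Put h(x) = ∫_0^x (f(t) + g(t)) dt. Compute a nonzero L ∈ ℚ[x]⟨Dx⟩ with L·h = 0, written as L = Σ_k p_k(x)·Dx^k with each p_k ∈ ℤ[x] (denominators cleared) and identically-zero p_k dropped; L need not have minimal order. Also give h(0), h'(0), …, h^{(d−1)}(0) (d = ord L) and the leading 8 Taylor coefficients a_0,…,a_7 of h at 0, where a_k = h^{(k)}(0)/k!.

f: a_k = 1, 0, -9/2, 0, 27/8, 0, -81/80, 0, …
g: a_k = -2, -2, -6, -10, -22, -42, -86, -170, …
f+g: L₀ = lclm(L_f,L_g), ord ≤ 2+1.
h=∫h₀ ⇒ L = L₀·Dx.
L = (-117 - 486·x - 135·x^2 - 360·x^3 - 540·x^4 - 432·x^5)·Dx + (45 - 63·x - 81·x^2 + 153·x^3 + 18·x^4 - 324·x^5 - 216·x^6)·Dx^2 + (-13 - 54·x - 15·x^2 - 40·x^3 - 60·x^4 - 48·x^5)·Dx^3 + (5 - 7·x - 9·x^2 + 17·x^3 + 2·x^4 - 36·x^5 - 24·x^6)·Dx^4  (order 4).
h: a_k = 0, -1, -1, -7/2, -5/2, -149/40, -7, -6961/560, …
ICs: h(0) = 0, h′(0) = -1, h′′(0) = -2, h′′′(0) = -21.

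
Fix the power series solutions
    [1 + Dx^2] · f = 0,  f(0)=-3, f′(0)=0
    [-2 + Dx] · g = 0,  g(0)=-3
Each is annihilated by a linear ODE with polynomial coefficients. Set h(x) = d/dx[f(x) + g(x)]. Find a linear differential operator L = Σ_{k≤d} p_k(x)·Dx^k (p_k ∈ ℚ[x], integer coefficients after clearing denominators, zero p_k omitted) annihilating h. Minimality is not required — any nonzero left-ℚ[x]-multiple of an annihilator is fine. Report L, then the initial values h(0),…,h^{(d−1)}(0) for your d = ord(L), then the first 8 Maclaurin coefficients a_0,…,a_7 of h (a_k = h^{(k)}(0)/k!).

L = 2 - Dx + 2·Dx^2 - Dx^3  (order 3).
h: a_k = -6, -9, -12, -17/2, -4, -63/40, -8/15, -257/1680, …
ICs: h(0) = -6, h′(0) = -9, h′′(0) = -24.

f: a_k = -3, 0, 3/2, 0, -1/8, 0, 1/240, 0, …
g: a_k = -3, -6, -6, -4, -2, -4/5, -4/15, -8/105, …
L₀ := lclm(L_f,L_g); ord L₀ ≤ 2+1.
h=h₀': d/dx-closure on L₀ ⇒ L.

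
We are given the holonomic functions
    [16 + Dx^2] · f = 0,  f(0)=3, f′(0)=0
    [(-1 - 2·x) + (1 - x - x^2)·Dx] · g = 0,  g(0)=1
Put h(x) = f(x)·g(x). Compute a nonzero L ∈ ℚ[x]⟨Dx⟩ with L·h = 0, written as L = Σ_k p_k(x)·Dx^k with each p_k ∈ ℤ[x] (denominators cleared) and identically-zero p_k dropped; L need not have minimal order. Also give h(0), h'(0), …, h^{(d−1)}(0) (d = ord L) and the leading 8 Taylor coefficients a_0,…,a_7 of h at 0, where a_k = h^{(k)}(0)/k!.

f: a_k = 3, 0, -24, 0, 32, 0, -256/15, 0, …
g: a_k = 1, 1, 2, 3, 5, 8, 13, 21, …
h₀=f·g: eliminate ⇒ L₀, order ≤ 2·1.
L = (-14 + 16·x + 16·x^2) + (2 + 4·x)·Dx + (-1 + x + x^2)·Dx^2  (order 2).
h: a_k = 3, 3, -18, -15, -1, -16, -511/15, -751/15, …
ICs: h(0) = 3, h′(0) = 3.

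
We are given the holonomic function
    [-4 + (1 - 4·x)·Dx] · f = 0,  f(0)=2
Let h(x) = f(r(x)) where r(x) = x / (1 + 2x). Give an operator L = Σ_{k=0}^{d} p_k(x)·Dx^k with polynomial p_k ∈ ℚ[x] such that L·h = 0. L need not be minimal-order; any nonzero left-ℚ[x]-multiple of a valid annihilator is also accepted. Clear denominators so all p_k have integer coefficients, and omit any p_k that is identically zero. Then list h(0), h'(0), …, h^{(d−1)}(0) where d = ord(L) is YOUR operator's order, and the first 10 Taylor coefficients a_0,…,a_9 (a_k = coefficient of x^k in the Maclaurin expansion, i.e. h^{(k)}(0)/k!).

f: a_k = 2, 8, 32, 128, 512, 2048, 8192, 32768, 131072, 524288, …
Change of var in L_f (x↦r) gives L₀.
L = 4 + (-1 + 4·x^2)·Dx  (order 1).
h: a_k = 2, 8, 16, 32, 64, 128, 256, 512, 1024, 2048, …
ICs: h(0) = 2.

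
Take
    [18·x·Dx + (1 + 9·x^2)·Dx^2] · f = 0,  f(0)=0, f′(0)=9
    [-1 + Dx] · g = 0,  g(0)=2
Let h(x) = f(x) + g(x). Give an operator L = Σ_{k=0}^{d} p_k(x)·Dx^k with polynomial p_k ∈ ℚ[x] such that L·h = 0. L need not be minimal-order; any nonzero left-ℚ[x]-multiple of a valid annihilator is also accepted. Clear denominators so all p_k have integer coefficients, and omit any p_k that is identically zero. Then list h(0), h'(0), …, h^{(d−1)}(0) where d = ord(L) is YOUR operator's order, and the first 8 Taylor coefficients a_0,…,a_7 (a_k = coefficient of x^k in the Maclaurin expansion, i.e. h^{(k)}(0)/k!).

f: a_k = 0, 9, 0, -27, 0, 729/5, 0, -6561/7, …
g: a_k = 2, 2, 1, 1/3, 1/12, 1/60, 1/360, 1/2520, …
f+g: L₀ = lclm(L_f,L_g), ord ≤ 2+1.
L = (18 - 18·x - 486·x^2 - 162·x^3)·Dx + (-19 + 468·x^2 - 81·x^4)·Dx^2 + (1 + 18·x + 18·x^2 + 162·x^3 + 81·x^4)·Dx^3  (order 3).
h: a_k = 2, 11, 1, -80/3, 1/12, 8749/60, 1/360, -2361959/2520, …
ICs: h(0) = 2, h′(0) = 11, h′′(0) = 2.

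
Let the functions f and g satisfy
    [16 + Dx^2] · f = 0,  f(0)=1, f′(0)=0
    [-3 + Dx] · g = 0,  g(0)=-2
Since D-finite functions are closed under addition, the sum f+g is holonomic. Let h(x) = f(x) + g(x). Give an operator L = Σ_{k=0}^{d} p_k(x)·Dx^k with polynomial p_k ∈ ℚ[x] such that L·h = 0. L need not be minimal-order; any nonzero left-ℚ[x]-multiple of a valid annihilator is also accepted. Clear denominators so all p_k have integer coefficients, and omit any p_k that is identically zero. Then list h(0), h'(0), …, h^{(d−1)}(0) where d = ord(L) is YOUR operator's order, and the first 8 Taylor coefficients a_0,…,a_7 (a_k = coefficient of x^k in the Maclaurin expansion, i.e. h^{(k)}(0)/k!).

L = -48 + 16·Dx - 3·Dx^2 + Dx^3  (order 3).
h: a_k = -1, -6, -17, -9, 47/12, -81/20, -2777/360, -243/280, …
ICs: h(0) = -1, h′(0) = -6, h′′(0) = -34.

f: a_k = 1, 0, -8, 0, 32/3, 0, -256/45, 0, …
g: a_k = -2, -6, -9, -9, -27/4, -81/20, -81/40, -243/280, …
h₀=f+g: left-lcm gives L₀, ord ≤ 3.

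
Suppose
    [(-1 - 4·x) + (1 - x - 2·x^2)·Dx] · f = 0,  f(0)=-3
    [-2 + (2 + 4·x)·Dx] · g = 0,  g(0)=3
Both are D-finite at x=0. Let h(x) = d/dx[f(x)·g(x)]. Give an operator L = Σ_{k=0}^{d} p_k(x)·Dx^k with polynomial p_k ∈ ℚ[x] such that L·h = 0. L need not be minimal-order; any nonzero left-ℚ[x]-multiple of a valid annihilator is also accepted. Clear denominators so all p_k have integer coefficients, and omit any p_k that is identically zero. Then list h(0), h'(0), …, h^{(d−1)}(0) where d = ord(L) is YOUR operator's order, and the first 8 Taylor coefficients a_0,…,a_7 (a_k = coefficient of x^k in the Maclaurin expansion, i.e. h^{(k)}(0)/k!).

L = (7 + 48·x + 99·x^2 + 100·x^3 + 60·x^4) + (-2 - 7·x - 3·x^2 + 22·x^3 + 44·x^4 + 24·x^5)·Dx  (order 1).
h: a_k = -18, -63, -216, -1035/2, -5625/4, -25353/8, -31059/4, -273339/16, …
ICs: h(0) = -18.

f: a_k = -3, -3, -9, -15, -33, -63, -129, -255, …
g: a_k = 3, 3, -3/2, 3/2, -15/8, 21/8, -63/16, 99/16, …
f·g: L₀ = L_f ⊗_s L_g, ord ≤ 1·1.
h=h₀': d/dx-closure on L₀ ⇒ L.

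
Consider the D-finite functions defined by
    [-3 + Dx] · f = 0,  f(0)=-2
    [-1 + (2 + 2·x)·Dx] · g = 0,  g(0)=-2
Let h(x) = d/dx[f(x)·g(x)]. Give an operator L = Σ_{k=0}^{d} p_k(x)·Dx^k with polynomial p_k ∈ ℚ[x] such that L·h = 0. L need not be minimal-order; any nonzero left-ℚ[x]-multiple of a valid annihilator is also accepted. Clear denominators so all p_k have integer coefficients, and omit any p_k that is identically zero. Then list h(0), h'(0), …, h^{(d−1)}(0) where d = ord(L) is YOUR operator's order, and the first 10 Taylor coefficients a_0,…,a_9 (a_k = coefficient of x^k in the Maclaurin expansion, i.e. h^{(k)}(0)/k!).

L = (47 + 84·x + 36·x^2) + (-14 - 26·x - 12·x^2)·Dx  (order 1).
h: a_k = 14, 47, 309/4, 667/8, 4277/64, 27189/640, 57333/2560, 51423/5120, 2264319/573440, 1552031/1146880, …
ICs: h(0) = 14.

f: a_k = -2, -6, -9, -9, -27/4, -81/20, -81/40, -243/280, -729/2240, -243/2240, …
g: a_k = -2, -1, 1/4, -1/8, 5/64, -7/128, 21/512, -33/1024, 429/16384, -715/32768, …
Sym-product of L_f,L_g gives L₀ (≤ ord 1).
h₀' ⇒ L via d/dx closure of L₀.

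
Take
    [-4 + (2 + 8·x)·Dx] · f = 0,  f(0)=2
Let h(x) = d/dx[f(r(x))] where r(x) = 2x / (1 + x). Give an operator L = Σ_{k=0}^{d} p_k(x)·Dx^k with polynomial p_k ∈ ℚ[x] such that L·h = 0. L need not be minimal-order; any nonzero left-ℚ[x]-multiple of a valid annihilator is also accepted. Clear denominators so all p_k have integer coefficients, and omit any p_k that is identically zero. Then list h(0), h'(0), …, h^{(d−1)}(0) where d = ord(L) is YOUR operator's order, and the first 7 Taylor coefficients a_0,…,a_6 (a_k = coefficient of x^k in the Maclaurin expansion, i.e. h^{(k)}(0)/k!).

L = (-6 - 18·x) + (-1 - 10·x - 9·x^2)·Dx  (order 1).
h: a_k = 8, -48, 312, -2272, 17640, -141840, 1165080, …
ICs: h(0) = 8.

f: a_k = 2, 4, -4, 8, -20, 56, -168, …
Change of var in L_f (x↦r) gives L₀.
Differentiate: ansatz ord ≤ ord L₀ ⇒ L.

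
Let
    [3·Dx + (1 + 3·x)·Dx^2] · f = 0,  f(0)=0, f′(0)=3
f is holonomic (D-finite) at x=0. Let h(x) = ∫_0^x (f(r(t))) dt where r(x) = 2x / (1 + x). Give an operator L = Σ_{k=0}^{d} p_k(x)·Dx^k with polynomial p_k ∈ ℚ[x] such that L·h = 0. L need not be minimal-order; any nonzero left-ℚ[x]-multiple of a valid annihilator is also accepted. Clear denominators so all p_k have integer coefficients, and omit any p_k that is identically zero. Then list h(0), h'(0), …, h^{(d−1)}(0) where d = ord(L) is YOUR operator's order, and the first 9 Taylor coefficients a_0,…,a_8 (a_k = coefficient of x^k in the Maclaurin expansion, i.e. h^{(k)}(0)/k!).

L = (8 + 14·x)·Dx^2 + (1 + 8·x + 7·x^2)·Dx^3  (order 3).
h: a_k = 0, 0, 3, -8, 57/2, -120, 2801/5, -19608/7, 411771/28, …
ICs: h(0) = 0, h′(0) = 0, h′′(0) = 6.

f: a_k = 0, 3, -9/2, 9, -81/4, 243/5, -243/2, 2187/7, -6561/8, …
Substitute x→r, Dx→(1/r')Dx; clear ⇒ L₀.
h=∫h₀ ⇒ L = L₀·Dx.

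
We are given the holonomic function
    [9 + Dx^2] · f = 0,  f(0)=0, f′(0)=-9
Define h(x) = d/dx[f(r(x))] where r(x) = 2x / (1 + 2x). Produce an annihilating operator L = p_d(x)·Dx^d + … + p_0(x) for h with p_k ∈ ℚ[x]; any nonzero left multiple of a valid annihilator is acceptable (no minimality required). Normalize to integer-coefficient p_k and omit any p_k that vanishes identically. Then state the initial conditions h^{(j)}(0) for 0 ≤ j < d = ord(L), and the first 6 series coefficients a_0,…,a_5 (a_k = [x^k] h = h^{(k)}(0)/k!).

f: a_k = 0, -9, 0, 27/2, 0, -243/40, …
h₀=f(r): pull back L_f along r ⇒ L₀.
Derive L from L₀ (diff closure).
L = (60 + 96·x + 96·x^2) + (12 + 72·x + 144·x^2 + 96·x^3)·Dx + (1 + 8·x + 24·x^2 + 32·x^3 + 16·x^4)·Dx^2  (order 2).
h: a_k = -18, 72, 108, -2016, 10548, -36720, …
ICs: h(0) = -18, h′(0) = 72.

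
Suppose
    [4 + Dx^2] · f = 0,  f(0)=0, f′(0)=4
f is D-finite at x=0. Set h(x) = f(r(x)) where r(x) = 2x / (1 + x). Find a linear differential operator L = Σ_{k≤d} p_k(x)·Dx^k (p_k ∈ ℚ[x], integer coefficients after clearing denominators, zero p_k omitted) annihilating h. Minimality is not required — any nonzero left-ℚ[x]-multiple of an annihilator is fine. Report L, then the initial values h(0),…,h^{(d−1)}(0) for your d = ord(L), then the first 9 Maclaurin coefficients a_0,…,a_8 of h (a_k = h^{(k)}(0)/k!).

L = 16 + (2 + 6·x + 6·x^2 + 2·x^3)·Dx + (1 + 4·x + 6·x^2 + 4·x^3 + x^4)·Dx^2  (order 2).
h: a_k = 0, 8, -8, -40/3, 56, -1544/15, 120, -19688/315, -5032/45, …
ICs: h(0) = 0, h′(0) = 8.

f: a_k = 0, 4, 0, -8/3, 0, 8/15, 0, -16/315, 0, …
h₀=f(r): pull back L_f along r ⇒ L₀.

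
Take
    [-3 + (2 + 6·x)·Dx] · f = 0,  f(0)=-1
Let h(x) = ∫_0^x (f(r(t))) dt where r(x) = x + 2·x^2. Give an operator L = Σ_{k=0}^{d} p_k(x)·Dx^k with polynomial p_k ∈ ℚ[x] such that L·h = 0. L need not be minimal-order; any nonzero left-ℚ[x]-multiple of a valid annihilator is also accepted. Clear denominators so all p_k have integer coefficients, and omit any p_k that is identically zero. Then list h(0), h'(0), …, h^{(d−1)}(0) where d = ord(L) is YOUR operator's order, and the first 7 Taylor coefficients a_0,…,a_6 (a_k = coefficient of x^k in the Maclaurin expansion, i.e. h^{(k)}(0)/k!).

L = (-3 - 12·x)·Dx + (2 + 6·x + 12·x^2)·Dx^2  (order 2).
h: a_k = 0, -1, -3/4, -5/8, 45/64, -63/128, -135/512, …
ICs: h(0) = 0, h′(0) = -1.

f: a_k = -1, -3/2, 9/8, -27/16, 405/128, -1701/256, 15309/1024, …
Change of var in L_f (x↦r) gives L₀.
h=∫₀ˣh₀: take L = L₀·Dx.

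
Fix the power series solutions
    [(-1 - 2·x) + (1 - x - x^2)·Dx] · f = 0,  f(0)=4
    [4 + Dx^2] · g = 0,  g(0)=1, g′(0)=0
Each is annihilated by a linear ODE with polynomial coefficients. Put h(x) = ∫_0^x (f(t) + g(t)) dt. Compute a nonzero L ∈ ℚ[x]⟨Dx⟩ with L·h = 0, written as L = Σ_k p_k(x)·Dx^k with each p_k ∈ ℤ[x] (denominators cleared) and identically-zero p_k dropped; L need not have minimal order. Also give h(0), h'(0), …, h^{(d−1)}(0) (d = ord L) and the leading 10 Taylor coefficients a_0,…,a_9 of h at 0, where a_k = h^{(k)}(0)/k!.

f: a_k = 4, 4, 8, 12, 20, 32, 52, 84, 136, 220, …
g: a_k = 1, 0, -2, 0, 2/3, 0, -4/45, 0, 2/315, 0, …
Weyl lclm of L_f,L_g ⇒ L₀ (ord ≤ 3).
h=∫h₀ ⇒ L = L₀·Dx.
L = (44 + 96·x + 32·x^2 + 48·x^3 + 40·x^4 + 16·x^5)·Dx + (-16 + 20·x + 8·x^2 - 16·x^3 + 12·x^4 + 24·x^5 + 8·x^6)·Dx^2 + (11 + 24·x + 8·x^2 + 12·x^3 + 10·x^4 + 4·x^5)·Dx^3 + (-4 + 5·x + 2·x^2 - 4·x^3 + 3·x^4 + 6·x^5 + 2·x^6)·Dx^4  (order 4).
h: a_k = 0, 5, 2, 2, 3, 62/15, 16/3, 2336/315, 21/2, 42842/2835, …
ICs: h(0) = 0, h′(0) = 5, h′′(0) = 4, h′′′(0) = 12.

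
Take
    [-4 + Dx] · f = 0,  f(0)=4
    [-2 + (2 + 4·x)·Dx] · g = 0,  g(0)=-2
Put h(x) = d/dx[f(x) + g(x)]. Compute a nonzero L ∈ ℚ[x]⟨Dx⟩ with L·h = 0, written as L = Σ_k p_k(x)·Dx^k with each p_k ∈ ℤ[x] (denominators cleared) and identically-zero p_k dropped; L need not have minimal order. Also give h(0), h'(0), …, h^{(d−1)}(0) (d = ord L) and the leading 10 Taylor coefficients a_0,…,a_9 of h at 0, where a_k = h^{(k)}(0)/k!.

f: a_k = 4, 16, 32, 128/3, 128/3, 512/15, 1024/45, 4096/315, 2048/315, 8192/2835, …
g: a_k = -2, -2, 1, -1, 5/4, -7/4, 21/8, -33/8, 429/64, -715/64, …
Sum ⇒ L₀ = lclm(L_f,L_g) in ℚ(x)⟨Dx⟩.
Derive L from L₀ (diff closure).
L = (-28 - 32·x) + (-13 - 64·x - 64·x^2)·Dx + (5 + 18·x + 16·x^2)·Dx^2  (order 2).
h: a_k = 14, 66, 125, 527/3, 1943/12, 9137/60, 22373/360, 266207/2520, -1502737/20160, 36556577/181440, …
ICs: h(0) = 14, h′(0) = 66.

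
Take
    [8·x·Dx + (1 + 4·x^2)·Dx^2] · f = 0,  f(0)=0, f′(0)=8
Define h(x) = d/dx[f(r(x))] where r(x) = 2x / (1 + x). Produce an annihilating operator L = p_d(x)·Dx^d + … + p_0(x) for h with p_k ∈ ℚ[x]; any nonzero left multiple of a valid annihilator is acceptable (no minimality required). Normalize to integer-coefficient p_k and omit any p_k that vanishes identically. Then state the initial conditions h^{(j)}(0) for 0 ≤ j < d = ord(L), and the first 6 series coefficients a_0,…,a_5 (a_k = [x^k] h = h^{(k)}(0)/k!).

f: a_k = 0, 8, 0, -32/3, 0, 128/5, …
L₀ from L_f via x↦r, Dx↦r'^{-1}Dx.
Derive L from L₀ (diff closure).
L = (2 + 34·x) + (1 + 2·x + 17·x^2)·Dx  (order 1).
h: a_k = 16, -32, -208, 960, 1616, -19552, …
ICs: h(0) = 16.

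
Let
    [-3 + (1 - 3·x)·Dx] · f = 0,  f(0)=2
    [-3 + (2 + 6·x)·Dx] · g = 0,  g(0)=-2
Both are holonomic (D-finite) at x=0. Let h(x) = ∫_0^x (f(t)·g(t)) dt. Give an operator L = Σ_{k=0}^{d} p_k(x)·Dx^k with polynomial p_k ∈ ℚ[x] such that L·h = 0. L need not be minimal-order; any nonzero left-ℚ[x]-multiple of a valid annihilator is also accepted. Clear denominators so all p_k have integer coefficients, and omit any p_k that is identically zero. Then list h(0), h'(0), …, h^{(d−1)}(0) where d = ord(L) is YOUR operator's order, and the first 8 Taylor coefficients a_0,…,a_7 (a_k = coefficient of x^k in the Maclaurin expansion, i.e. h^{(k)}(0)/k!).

f: a_k = 2, 6, 18, 54, 162, 486, 1458, 4374, …
g: a_k = -2, -3, 9/4, -27/8, 405/64, -1701/128, 15309/512, -72171/1024, …
h₀=f·g: eliminate ⇒ L₀, order ≤ 1·1.
∫: right-multiply L₀ by Dx.
L = (9 + 9·x)·Dx + (-2 + 18·x^2)·Dx^2  (order 2).
h: a_k = 0, -4, -9, -33/2, -621/16, -14499/160, -29565/128, -1049031/1792, …
ICs: h(0) = 0, h′(0) = -4.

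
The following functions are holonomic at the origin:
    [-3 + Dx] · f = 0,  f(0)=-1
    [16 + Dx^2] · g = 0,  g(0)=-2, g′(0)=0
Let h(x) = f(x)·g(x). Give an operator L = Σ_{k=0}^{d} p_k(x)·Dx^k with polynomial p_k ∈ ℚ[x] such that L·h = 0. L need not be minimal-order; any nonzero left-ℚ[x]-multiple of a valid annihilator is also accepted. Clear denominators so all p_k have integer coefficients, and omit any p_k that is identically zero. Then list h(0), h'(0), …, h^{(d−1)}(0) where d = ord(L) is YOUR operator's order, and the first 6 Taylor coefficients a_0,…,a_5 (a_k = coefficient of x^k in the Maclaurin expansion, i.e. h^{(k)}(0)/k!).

f: a_k = -1, -3, -9/2, -9/2, -27/8, -81/40, …
g: a_k = -2, 0, 16, 0, -64/3, 0, …
Product ⇒ symmetric product L₀, ord ≤ 2.
L = 25 - 6·Dx + Dx^2  (order 2).
h: a_k = 2, 6, -7, -39, -527/12, -79/20, …
ICs: h(0) = 2, h′(0) = 6.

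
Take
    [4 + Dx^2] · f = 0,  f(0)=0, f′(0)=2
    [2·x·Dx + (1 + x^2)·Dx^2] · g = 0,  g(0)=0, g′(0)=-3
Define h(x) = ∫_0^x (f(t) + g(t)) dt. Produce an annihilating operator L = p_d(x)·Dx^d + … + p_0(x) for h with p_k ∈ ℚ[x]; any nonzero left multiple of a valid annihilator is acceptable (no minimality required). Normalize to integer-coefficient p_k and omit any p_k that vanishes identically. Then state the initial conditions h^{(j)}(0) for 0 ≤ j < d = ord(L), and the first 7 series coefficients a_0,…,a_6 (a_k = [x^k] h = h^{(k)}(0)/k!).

L = (-32·x + 80·x^3 + 16·x^5)·Dx^2 + (4 + 32·x^2 + 36·x^4 + 8·x^6)·Dx^3 + (-8·x + 20·x^3 + 4·x^5)·Dx^4 + (1 + 8·x^2 + 9·x^4 + 2·x^6)·Dx^5  (order 5).
h: a_k = 0, 0, -1/2, 0, -1/12, 0, -1/18, …
ICs: h(0) = 0, h′(0) = 0, h′′(0) = -1, h′′′(0) = 0, h′′′′(0) = -2.

f: a_k = 0, 2, 0, -4/3, 0, 4/15, 0, …
g: a_k = 0, -3, 0, 1, 0, -3/5, 0, …
f+g: L₀ = lclm(L_f,L_g), ord ≤ 2+2.
h=∫h₀ ⇒ L = L₀·Dx.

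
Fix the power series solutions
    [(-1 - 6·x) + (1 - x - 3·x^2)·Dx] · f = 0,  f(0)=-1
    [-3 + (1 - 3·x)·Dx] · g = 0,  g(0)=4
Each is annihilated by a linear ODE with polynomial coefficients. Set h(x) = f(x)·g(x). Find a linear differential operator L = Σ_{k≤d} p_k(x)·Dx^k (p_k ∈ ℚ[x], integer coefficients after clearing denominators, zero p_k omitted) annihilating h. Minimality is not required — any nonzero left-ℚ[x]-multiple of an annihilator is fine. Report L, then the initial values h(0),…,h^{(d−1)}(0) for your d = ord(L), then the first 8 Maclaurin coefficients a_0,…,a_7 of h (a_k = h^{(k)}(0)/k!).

f: a_k = -1, -1, -4, -7, -19, -40, -97, -217, …
g: a_k = 4, 12, 36, 108, 324, 972, 2916, 8748, …
f·g: L₀ = L_f ⊗_s L_g, ord ≤ 1·1.
L = (-4 + 27·x^2) + (1 - 4·x + 9·x^3)·Dx  (order 1).
h: a_k = -4, -16, -64, -220, -736, -2368, -7492, -23344, …
ICs: h(0) = -4.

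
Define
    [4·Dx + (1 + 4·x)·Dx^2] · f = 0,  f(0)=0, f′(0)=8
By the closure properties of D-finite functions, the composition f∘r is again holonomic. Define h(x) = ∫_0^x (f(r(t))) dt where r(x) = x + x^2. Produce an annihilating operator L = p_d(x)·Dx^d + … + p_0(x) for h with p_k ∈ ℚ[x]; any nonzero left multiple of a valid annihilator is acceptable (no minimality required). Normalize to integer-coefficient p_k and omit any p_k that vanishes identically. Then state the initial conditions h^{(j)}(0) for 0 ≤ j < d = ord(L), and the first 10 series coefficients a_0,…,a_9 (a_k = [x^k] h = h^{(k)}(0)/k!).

f: a_k = 0, 8, -16, 128/3, -128, 2048/5, -4096/3, 32768/7, -16384, 524288/9, …
L₀ from L_f via x↦r, Dx↦r'^{-1}Dx.
∫: right-multiply L₀ by Dx.
L = 2·Dx^2 + (1 + 2·x)·Dx^3  (order 3).
h: a_k = 0, 0, 4, -8/3, 8/3, -16/5, 64/15, -128/21, 64/7, -128/9, …
ICs: h(0) = 0, h′(0) = 0, h′′(0) = 8.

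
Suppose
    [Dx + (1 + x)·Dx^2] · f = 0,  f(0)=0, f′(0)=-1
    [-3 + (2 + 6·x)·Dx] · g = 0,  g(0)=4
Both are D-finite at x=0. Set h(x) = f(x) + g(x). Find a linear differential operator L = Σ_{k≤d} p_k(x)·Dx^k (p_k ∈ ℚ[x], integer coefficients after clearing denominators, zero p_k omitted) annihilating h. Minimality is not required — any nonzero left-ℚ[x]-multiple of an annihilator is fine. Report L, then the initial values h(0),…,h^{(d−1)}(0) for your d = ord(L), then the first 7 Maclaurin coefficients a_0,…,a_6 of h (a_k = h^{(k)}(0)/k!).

f: a_k = 0, -1, 1/2, -1/3, 1/4, -1/5, 1/6, …
g: a_k = 4, 6, -9/2, 27/4, -405/32, 1701/64, -15309/256, …
f+g: L₀ = lclm(L_f,L_g), ord ≤ 2+1.
L = (-15 + 9·x)·Dx + (-19 - 6·x + 45·x^2)·Dx^2 + (-2 - 2·x + 18·x^2 + 18·x^3)·Dx^3  (order 3).
h: a_k = 4, 5, -4, 77/12, -397/32, 8441/320, -45799/768, …
ICs: h(0) = 4, h′(0) = 5, h′′(0) = -8.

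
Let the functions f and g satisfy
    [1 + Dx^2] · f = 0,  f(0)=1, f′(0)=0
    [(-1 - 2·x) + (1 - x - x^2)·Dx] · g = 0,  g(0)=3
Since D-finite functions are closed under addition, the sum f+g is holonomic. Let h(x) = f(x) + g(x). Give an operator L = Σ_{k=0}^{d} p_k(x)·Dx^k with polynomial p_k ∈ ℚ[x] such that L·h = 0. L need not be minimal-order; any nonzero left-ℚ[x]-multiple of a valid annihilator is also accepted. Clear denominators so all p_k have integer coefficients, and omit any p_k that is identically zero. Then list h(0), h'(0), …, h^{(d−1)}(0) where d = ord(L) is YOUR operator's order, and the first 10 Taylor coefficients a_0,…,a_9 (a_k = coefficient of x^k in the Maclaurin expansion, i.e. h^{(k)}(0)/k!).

L = (-19 - 48·x - 31·x^2 - 24·x^3 - 5·x^4 - 2·x^5) + (5 - x - 4·x^2 - 7·x^3 - 6·x^4 - 3·x^5 - x^6)·Dx + (-19 - 48·x - 31·x^2 - 24·x^3 - 5·x^4 - 2·x^5)·Dx^2 + (5 - x - 4·x^2 - 7·x^3 - 6·x^4 - 3·x^5 - x^6)·Dx^3  (order 3).
h: a_k = 4, 3, 11/2, 9, 361/24, 24, 28079/720, 63, 4112641/40320, 165, …
ICs: h(0) = 4, h′(0) = 3, h′′(0) = 11.

f: a_k = 1, 0, -1/2, 0, 1/24, 0, -1/720, 0, 1/40320, 0, …
g: a_k = 3, 3, 6, 9, 15, 24, 39, 63, 102, 165, …
h₀=f+g: left-lcm gives L₀, ord ≤ 3.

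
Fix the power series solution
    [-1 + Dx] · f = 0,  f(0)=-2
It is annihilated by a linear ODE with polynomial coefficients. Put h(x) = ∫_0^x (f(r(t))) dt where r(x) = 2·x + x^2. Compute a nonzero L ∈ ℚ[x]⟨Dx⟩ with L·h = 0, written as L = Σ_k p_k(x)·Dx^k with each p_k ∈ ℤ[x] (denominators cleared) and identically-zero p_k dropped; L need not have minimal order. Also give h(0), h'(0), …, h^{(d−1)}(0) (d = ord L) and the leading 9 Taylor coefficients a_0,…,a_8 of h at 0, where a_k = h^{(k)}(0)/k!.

f: a_k = -2, -2, -1, -1/3, -1/12, -1/60, -1/360, -1/2520, -1/20160, …
Change of var in L_f (x↦r) gives L₀.
Integrate: L := L₀·Dx.
L = (-2 - 2·x)·Dx + Dx^2  (order 2).
h: a_k = 0, -2, -2, -2, -5/3, -19/15, -13/15, -173/315, -407/1260, …
ICs: h(0) = 0, h′(0) = -2.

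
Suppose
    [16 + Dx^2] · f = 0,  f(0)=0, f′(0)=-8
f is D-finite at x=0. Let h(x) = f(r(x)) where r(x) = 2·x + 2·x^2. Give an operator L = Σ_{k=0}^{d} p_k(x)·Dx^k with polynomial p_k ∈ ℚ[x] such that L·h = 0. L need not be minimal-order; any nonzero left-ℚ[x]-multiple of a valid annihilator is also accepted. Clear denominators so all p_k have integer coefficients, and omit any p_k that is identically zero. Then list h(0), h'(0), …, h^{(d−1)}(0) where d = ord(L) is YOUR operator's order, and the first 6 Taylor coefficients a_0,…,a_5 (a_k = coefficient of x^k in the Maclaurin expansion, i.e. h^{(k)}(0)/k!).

f: a_k = 0, -8, 0, 64/3, 0, -256/15, …
Change of var in L_f (x↦r) gives L₀.
L = (64 + 384·x + 768·x^2 + 512·x^3) - 2·Dx + (1 + 2·x)·Dx^2  (order 2).
h: a_k = 0, -16, -16, 512/3, 512, -512/15, …
ICs: h(0) = 0, h′(0) = -16.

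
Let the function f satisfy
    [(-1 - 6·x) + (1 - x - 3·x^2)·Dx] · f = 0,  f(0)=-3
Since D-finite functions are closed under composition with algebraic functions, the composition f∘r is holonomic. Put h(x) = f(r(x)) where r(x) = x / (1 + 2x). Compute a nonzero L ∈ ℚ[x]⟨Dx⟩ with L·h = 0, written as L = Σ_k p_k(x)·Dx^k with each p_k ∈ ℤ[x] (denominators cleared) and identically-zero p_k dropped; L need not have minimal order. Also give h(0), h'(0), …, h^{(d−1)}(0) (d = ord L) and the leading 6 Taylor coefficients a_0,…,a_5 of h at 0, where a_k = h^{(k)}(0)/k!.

L = (1 + 8·x) + (-1 - 5·x - 5·x^2 + 2·x^3)·Dx  (order 1).
h: a_k = -3, -3, -6, 15, -51, 168, …
ICs: h(0) = -3.

f: a_k = -3, -3, -12, -21, -57, -120, …
h₀=f(r): pull back L_f along r ⇒ L₀.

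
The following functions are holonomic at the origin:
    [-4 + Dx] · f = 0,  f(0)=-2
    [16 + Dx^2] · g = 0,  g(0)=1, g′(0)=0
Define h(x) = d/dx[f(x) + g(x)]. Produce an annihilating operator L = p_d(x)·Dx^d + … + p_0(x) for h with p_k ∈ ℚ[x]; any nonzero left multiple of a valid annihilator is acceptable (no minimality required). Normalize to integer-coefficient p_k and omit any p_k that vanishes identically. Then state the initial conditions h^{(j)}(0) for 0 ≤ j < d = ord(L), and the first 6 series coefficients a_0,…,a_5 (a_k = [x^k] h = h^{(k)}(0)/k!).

f: a_k = -2, -8, -16, -64/3, -64/3, -256/15, …
g: a_k = 1, 0, -8, 0, 32/3, 0, …
h₀=f+g: left-lcm gives L₀, ord ≤ 3.
Differentiate: ansatz ord ≤ ord L₀ ⇒ L.
L = 64 - 16·Dx + 4·Dx^2 - Dx^3  (order 3).
h: a_k = -8, -48, -64, -128/3, -256/3, -512/5, …
ICs: h(0) = -8, h′(0) = -48, h′′(0) = -128.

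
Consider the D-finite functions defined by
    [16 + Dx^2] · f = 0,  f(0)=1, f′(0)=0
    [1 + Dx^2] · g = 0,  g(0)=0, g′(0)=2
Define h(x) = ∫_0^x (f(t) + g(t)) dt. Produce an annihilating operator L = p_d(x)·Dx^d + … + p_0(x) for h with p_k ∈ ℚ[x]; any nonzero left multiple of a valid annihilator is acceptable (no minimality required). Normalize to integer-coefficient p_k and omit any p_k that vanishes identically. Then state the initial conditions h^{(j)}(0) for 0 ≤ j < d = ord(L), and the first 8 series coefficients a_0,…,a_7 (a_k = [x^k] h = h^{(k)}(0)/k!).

L = 16·Dx + 17·Dx^3 + Dx^5  (order 5).
h: a_k = 0, 1, 1, -8/3, -1/12, 32/15, 1/360, -256/315, …
ICs: h(0) = 0, h′(0) = 1, h′′(0) = 2, h′′′(0) = -16, h′′′′(0) = -2.

f: a_k = 1, 0, -8, 0, 32/3, 0, -256/45, 0, …
g: a_k = 0, 2, 0, -1/3, 0, 1/60, 0, -1/2520, …
f+g: L₀ = lclm(L_f,L_g), ord ≤ 2+2.
h=∫₀ˣh₀: take L = L₀·Dx.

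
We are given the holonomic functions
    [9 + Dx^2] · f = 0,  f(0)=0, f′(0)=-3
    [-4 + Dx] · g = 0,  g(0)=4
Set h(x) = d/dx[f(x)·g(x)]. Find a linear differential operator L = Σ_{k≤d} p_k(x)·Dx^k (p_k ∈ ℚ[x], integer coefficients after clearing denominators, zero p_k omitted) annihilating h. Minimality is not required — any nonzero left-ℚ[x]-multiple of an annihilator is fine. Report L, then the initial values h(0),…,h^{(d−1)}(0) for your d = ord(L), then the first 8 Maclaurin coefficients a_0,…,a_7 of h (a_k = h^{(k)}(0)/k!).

f: a_k = 0, -3, 0, 9/2, 0, -81/40, 0, 243/560, …
g: a_k = 4, 16, 32, 128/3, 128/3, 512/15, 1024/45, 4096/315, …
L₀ := L_f ⊗_s L_g (sym. prod.), ord ≤ 2.
Derive L from L₀ (diff closure).
L = 25 - 8·Dx + Dx^2  (order 2).
h: a_k = -12, -96, -234, -224, 79/2, 1716/5, 25481/60, 4216/15, …
ICs: h(0) = -12, h′(0) = -96.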